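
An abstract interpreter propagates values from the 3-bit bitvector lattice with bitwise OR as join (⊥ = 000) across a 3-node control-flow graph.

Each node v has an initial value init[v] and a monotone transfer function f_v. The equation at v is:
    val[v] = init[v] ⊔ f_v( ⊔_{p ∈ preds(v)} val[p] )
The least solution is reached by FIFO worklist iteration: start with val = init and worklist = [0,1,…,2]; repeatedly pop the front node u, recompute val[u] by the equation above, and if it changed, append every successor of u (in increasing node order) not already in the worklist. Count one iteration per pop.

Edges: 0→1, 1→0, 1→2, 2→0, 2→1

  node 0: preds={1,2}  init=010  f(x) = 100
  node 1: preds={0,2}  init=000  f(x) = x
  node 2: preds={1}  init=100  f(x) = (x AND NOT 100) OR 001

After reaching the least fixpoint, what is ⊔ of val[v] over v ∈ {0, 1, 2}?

Trace (7 dequeues):
  [1] u=0 | in 100 | out 110 | prev 010 | push {}
  [2] u=1 | in 110 | out 110 | prev 000 | push {0}
  [3] u=2 | in 110 | out 111 | prev 100 | push {1}
  [4] u=0 | in 111 | out 110 | ==
  [5] u=1 | in 111 | out 111 | prev 110 | push {0,2}
  [6] u=0 | in 111 | out 110 | ==
  [7] u=2 | in 111 | out 111 | ==

Converged values:
  [0] 110
  [1] 111
  [2] 111

111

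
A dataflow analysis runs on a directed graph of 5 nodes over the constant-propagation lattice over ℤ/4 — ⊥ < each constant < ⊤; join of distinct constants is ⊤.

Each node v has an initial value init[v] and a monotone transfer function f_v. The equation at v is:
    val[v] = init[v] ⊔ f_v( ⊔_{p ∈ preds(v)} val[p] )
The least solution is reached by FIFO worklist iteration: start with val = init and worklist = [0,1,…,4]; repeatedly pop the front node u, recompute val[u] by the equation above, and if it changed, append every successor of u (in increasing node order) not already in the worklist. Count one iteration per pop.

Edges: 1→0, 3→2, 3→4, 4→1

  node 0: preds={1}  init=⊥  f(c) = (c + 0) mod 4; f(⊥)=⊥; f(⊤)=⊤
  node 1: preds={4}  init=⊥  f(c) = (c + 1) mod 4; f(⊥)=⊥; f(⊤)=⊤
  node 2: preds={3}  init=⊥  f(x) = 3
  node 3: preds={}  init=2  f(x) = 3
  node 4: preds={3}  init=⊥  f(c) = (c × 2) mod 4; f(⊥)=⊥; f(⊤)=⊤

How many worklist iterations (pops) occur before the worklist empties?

8

Worklist (8 pops):
  #1 pop 0: in=⊥ → ⊥ (no change)
  #2 pop 1: in=⊥ → ⊥ (no change)
  #3 pop 2: in=2 → 3 (was ⊥); enqueue []
  #4 pop 3: in=⊥ → ⊤ (was 2); enqueue [2]
  #5 pop 4: in=⊤ → ⊤ (was ⊥); enqueue [1]
  #6 pop 2: in=⊤ → 3 (no change)
  #7 pop 1: in=⊤ → ⊤ (was ⊥); enqueue [0]
  #8 pop 0: in=⊤ → ⊤ (was ⊥); enqueue []

Fixpoint:
  val[0] = ⊤
  val[1] = ⊤
  val[2] = 3
  val[3] = ⊤
  val[4] = ⊤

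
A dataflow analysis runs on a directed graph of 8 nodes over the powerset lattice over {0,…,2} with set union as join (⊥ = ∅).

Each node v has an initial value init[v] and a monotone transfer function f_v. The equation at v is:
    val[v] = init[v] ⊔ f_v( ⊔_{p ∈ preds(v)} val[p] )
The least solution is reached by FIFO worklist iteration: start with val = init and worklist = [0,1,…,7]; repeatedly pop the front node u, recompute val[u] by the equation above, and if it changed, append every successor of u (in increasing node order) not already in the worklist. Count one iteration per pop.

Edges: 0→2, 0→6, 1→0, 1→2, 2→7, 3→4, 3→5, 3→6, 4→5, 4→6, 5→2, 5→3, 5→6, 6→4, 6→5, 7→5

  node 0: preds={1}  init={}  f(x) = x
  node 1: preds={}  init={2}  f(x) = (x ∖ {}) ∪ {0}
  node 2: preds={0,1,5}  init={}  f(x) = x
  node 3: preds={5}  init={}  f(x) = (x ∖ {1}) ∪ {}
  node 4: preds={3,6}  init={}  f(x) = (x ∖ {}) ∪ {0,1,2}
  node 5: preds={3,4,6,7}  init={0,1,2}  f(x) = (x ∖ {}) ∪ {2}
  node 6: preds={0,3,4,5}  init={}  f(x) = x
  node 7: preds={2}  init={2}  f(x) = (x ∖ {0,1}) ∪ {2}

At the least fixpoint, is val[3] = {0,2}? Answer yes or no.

yes

Worklist (13 pops):
  #1 pop 0: in={2} → {2} (was {}); enqueue []
  #2 pop 1: in={} → {0,2} (was {2}); enqueue [0]
  #3 pop 2: in={0,1,2} → {0,1,2} (was {}); enqueue []
  #4 pop 3: in={0,1,2} → {0,2} (was {}); enqueue []
  #5 pop 4: in={0,2} → {0,1,2} (was {}); enqueue []
  #6 pop 5: in={0,1,2} → {0,1,2} (no change)
  #7 pop 6: in={0,1,2} → {0,1,2} (was {}); enqueue [4,5]
  #8 pop 7: in={0,1,2} → {2} (no change)
  #9 pop 0: in={0,2} → {0,2} (was {2}); enqueue [2,6]
  #10 pop 4: in={0,1,2} → {0,1,2} (no change)
  #11 pop 5: in={0,1,2} → {0,1,2} (no change)
  #12 pop 2: in={0,1,2} → {0,1,2} (no change)
  #13 pop 6: in={0,1,2} → {0,1,2} (no change)

Fixpoint:
  val[0] = {0,2}
  val[1] = {0,2}
  val[2] = {0,1,2}
  val[3] = {0,2}
  val[4] = {0,1,2}
  val[5] = {0,1,2}
  val[6] = {0,1,2}
  val[7] = {2}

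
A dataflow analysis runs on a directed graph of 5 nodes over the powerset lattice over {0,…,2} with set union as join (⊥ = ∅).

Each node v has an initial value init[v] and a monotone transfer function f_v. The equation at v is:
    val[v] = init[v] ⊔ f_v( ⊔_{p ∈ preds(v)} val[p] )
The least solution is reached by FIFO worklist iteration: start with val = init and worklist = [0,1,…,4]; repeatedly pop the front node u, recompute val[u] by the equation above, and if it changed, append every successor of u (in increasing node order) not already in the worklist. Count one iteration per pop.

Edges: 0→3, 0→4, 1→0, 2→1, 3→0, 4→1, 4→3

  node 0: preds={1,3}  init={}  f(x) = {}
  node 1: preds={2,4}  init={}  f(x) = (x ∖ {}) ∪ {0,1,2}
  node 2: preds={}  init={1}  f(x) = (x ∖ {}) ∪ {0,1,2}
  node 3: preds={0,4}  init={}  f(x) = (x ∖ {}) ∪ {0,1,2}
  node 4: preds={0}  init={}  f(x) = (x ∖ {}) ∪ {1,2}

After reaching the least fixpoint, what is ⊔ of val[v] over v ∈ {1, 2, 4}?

Trace (8 dequeues):
  [1] u=0 | in {} | out {} | ==
  [2] u=1 | in {1} | out {0,1,2} | prev {} | push {0}
  [3] u=2 | in {} | out {0,1,2} | prev {1} | push {1}
  [4] u=3 | in {} | out {0,1,2} | prev {} | push {}
  [5] u=4 | in {} | out {1,2} | prev {} | push {3}
  [6] u=0 | in {0,1,2} | out {} | ==
  [7] u=1 | in {0,1,2} | out {0,1,2} | ==
  [8] u=3 | in {1,2} | out {0,1,2} | ==

Converged values:
  [0] {}
  [1] {0,1,2}
  [2] {0,1,2}
  [3] {0,1,2}
  [4] {1,2}

{0,1,2}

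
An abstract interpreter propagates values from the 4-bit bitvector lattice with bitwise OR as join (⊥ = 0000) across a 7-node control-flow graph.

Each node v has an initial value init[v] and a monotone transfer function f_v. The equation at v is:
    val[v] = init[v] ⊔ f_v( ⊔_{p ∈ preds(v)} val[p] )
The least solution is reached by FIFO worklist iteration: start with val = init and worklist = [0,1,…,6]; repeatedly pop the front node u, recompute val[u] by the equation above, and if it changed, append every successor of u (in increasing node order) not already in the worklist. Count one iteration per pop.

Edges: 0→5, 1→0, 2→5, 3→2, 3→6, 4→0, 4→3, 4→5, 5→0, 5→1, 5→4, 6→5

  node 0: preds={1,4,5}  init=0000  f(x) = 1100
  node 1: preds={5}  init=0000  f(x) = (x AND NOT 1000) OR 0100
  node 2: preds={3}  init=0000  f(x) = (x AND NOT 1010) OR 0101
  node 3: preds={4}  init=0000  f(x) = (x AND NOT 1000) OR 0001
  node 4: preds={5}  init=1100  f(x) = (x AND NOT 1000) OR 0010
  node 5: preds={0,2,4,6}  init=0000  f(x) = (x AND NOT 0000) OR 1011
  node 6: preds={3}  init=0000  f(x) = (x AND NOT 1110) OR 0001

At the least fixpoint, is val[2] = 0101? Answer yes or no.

yes

Iteration log — 17 steps:
  step 1. node 0  ⊔preds=1100  new=1100  old=0000  +wl: 
  step 2. node 1  ⊔preds=0000  new=0100  old=0000  +wl: 0
  step 3. node 2  ⊔preds=0000  new=0101  old=0000  +wl: 
  step 4. node 3  ⊔preds=1100  new=0101  old=0000  +wl: 2
  step 5. node 4  ⊔preds=0000  new=1110  old=1100  +wl: 3
  step 6. node 5  ⊔preds=1111  new=1111  old=0000  +wl: 1,4
  step 7. node 6  ⊔preds=0101  new=0001  old=0000  +wl: 5
  step 8. node 0  ⊔preds=1111  new=1100  stable
  step 9. node 2  ⊔preds=0101  new=0101  stable
  step 10. node 3  ⊔preds=1110  new=0111  old=0101  +wl: 2,6
  step 11. node 1  ⊔preds=1111  new=0111  old=0100  +wl: 0
  step 12. node 4  ⊔preds=1111  new=1111  old=1110  +wl: 3
  step 13. node 5  ⊔preds=1111  new=1111  stable
  step 14. node 2  ⊔preds=0111  new=0101  stable
  step 15. node 6  ⊔preds=0111  new=0001  stable
  step 16. node 0  ⊔preds=1111  new=1100  stable
  step 17. node 3  ⊔preds=1111  new=0111  stable

Least fixpoint reached:
  node 0: 1100
  node 1: 0111
  node 2: 0101
  node 3: 0111
  node 4: 1111
  node 5: 1111
  node 6: 0001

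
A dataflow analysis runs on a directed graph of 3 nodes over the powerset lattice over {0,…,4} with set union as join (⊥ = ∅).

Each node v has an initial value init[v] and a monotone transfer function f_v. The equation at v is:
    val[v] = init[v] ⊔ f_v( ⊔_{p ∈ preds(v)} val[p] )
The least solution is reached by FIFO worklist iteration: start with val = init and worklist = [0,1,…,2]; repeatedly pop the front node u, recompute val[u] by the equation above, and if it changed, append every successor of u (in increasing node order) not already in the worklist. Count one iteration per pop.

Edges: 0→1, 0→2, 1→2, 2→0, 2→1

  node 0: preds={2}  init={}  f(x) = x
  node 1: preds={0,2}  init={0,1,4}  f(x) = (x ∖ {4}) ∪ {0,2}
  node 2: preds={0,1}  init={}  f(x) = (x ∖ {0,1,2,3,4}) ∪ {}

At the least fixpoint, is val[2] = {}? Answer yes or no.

yes

Trace (3 dequeues):
  [1] u=0 | in {} | out {} | ==
  [2] u=1 | in {} | out {0,1,2,4} | prev {0,1,4} | push {}
  [3] u=2 | in {0,1,2,4} | out {} | ==

Converged values:
  [0] {}
  [1] {0,1,2,4}
  [2] {}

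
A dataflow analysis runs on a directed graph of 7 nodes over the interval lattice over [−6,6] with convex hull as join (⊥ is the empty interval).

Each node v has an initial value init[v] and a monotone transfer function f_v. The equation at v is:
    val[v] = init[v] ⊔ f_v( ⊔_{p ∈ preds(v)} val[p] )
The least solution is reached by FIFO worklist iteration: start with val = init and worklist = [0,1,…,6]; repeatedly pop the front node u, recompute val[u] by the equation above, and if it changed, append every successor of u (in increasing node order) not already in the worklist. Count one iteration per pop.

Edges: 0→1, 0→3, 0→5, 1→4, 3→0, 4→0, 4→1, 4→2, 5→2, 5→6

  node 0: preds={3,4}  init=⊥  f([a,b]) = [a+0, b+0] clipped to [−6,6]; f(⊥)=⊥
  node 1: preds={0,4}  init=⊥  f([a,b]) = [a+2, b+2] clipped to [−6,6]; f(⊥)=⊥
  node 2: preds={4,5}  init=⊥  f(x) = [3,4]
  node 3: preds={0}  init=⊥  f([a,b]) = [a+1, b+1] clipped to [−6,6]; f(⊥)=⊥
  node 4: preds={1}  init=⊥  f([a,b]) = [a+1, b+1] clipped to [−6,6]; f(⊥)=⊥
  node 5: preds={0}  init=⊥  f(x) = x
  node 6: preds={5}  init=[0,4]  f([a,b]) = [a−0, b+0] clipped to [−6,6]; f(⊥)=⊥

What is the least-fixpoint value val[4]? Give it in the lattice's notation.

⊥

Worklist (7 pops):
  #1 pop 0: in=⊥ → ⊥ (no change)
  #2 pop 1: in=⊥ → ⊥ (no change)
  #3 pop 2: in=⊥ → [3,4] (was ⊥); enqueue []
  #4 pop 3: in=⊥ → ⊥ (no change)
  #5 pop 4: in=⊥ → ⊥ (no change)
  #6 pop 5: in=⊥ → ⊥ (no change)
  #7 pop 6: in=⊥ → [0,4] (no change)

Fixpoint:
  val[0] = ⊥
  val[1] = ⊥
  val[2] = [3,4]
  val[3] = ⊥
  val[4] = ⊥
  val[5] = ⊥
  val[6] = [0,4]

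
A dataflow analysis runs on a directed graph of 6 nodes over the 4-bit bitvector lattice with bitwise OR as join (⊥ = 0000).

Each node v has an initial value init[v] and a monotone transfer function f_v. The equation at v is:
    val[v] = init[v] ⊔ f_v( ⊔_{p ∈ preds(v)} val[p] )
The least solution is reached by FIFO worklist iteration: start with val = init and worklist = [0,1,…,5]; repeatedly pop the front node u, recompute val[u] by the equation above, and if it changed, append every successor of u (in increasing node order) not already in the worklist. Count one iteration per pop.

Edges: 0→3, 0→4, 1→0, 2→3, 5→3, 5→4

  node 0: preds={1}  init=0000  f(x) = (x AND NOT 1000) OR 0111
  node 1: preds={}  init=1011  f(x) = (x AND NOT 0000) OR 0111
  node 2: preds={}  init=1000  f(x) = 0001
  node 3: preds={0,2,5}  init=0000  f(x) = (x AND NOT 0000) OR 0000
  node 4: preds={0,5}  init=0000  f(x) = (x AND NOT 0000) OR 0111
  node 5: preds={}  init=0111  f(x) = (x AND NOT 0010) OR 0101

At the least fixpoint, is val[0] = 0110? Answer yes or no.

no

Worklist (7 pops):
  #1 pop 0: in=1011 → 0111 (was 0000); enqueue []
  #2 pop 1: in=0000 → 1111 (was 1011); enqueue [0]
  #3 pop 2: in=0000 → 1001 (was 1000); enqueue []
  #4 pop 3: in=1111 → 1111 (was 0000); enqueue []
  #5 pop 4: in=0111 → 0111 (was 0000); enqueue []
  #6 pop 5: in=0000 → 0111 (no change)
  #7 pop 0: in=1111 → 0111 (no change)

Fixpoint:
  val[0] = 0111
  val[1] = 1111
  val[2] = 1001
  val[3] = 1111
  val[4] = 0111
  val[5] = 0111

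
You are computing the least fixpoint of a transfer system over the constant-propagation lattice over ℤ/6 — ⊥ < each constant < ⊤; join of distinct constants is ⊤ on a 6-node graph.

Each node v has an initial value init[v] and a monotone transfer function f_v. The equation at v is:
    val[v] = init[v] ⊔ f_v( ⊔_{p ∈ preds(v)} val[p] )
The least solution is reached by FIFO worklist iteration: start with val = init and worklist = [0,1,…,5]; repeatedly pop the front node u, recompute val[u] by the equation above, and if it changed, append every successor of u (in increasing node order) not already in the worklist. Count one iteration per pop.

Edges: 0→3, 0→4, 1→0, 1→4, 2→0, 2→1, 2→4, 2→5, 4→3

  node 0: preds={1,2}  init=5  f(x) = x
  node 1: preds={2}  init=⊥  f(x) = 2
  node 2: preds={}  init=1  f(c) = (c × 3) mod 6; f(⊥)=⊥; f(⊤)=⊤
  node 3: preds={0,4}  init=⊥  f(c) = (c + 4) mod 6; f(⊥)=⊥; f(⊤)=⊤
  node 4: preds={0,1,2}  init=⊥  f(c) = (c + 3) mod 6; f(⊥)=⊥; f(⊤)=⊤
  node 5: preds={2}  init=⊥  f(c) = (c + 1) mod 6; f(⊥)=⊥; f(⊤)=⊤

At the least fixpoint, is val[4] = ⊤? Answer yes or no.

yes

Worklist (8 pops):
  #1 pop 0: in=1 → ⊤ (was 5); enqueue []
  #2 pop 1: in=1 → 2 (was ⊥); enqueue [0]
  #3 pop 2: in=⊥ → 1 (no change)
  #4 pop 3: in=⊤ → ⊤ (was ⊥); enqueue []
  #5 pop 4: in=⊤ → ⊤ (was ⊥); enqueue [3]
  #6 pop 5: in=1 → 2 (was ⊥); enqueue []
  #7 pop 0: in=⊤ → ⊤ (no change)
  #8 pop 3: in=⊤ → ⊤ (no change)

Fixpoint:
  val[0] = ⊤
  val[1] = 2
  val[2] = 1
  val[3] = ⊤
  val[4] = ⊤
  val[5] = 2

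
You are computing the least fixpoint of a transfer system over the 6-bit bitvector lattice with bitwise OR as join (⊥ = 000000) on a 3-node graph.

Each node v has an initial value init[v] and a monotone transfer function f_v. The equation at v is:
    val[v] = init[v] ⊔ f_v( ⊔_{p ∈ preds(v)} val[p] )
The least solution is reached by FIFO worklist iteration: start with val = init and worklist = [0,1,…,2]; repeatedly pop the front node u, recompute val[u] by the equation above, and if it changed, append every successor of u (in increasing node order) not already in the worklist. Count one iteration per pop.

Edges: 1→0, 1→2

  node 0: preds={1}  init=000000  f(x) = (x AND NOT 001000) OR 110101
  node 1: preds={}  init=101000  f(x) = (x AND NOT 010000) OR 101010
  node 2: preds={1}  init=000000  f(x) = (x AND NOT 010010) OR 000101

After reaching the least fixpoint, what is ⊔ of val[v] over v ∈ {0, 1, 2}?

111111

Iteration log — 4 steps:
  step 1. node 0  ⊔preds=101000  new=110101  old=000000  +wl: 
  step 2. node 1  ⊔preds=000000  new=101010  old=101000  +wl: 0
  step 3. node 2  ⊔preds=101010  new=101101  old=000000  +wl: 
  step 4. node 0  ⊔preds=101010  new=110111  old=110101  +wl: 

Least fixpoint reached:
  node 0: 110111
  node 1: 101010
  node 2: 101101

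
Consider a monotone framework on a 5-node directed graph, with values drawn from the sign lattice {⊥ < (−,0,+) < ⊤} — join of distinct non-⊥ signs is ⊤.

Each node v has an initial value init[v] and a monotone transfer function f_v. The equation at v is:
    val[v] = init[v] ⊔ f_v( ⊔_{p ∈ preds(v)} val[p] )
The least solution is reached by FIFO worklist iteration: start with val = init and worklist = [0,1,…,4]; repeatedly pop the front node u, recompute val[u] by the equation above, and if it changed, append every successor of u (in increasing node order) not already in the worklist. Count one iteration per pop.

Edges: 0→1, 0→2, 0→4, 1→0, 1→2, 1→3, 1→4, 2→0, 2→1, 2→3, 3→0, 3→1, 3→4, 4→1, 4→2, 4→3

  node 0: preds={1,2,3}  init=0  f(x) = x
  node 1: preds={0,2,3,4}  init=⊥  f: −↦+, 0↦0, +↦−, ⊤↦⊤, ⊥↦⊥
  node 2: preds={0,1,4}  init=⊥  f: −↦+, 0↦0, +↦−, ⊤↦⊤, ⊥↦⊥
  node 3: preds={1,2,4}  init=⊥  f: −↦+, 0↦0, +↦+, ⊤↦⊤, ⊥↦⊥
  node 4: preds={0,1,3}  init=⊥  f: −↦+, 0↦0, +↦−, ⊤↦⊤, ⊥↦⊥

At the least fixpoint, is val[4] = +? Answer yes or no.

Trace (9 dequeues):
  [1] u=0 | in ⊥ | out 0 | ==
  [2] u=1 | in 0 | out 0 | prev ⊥ | push {0}
  [3] u=2 | in 0 | out 0 | prev ⊥ | push {1}
  [4] u=3 | in 0 | out 0 | prev ⊥ | push {}
  [5] u=4 | in 0 | out 0 | prev ⊥ | push {2,3}
  [6] u=0 | in 0 | out 0 | ==
  [7] u=1 | in 0 | out 0 | ==
  [8] u=2 | in 0 | out 0 | ==
  [9] u=3 | in 0 | out 0 | ==

Converged values:
  [0] 0
  [1] 0
  [2] 0
  [3] 0
  [4] 0

no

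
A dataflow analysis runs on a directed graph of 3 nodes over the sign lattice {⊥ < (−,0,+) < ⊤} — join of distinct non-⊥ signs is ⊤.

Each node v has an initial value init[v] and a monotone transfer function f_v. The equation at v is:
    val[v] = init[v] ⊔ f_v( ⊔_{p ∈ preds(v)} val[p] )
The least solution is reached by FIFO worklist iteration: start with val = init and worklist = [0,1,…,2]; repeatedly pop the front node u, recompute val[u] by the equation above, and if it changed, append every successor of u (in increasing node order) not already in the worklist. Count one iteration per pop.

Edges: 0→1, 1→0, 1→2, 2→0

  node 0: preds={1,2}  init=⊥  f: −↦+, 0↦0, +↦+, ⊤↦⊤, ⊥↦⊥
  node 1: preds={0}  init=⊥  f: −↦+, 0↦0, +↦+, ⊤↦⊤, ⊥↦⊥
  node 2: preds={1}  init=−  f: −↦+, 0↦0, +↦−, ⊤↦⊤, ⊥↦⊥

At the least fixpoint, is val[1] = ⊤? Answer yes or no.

yes

Worklist (8 pops):
  #1 pop 0: in=− → + (was ⊥); enqueue []
  #2 pop 1: in=+ → + (was ⊥); enqueue [0]
  #3 pop 2: in=+ → − (no change)
  #4 pop 0: in=⊤ → ⊤ (was +); enqueue [1]
  #5 pop 1: in=⊤ → ⊤ (was +); enqueue [0,2]
  #6 pop 0: in=⊤ → ⊤ (no change)
  #7 pop 2: in=⊤ → ⊤ (was −); enqueue [0]
  #8 pop 0: in=⊤ → ⊤ (no change)

Fixpoint:
  val[0] = ⊤
  val[1] = ⊤
  val[2] = ⊤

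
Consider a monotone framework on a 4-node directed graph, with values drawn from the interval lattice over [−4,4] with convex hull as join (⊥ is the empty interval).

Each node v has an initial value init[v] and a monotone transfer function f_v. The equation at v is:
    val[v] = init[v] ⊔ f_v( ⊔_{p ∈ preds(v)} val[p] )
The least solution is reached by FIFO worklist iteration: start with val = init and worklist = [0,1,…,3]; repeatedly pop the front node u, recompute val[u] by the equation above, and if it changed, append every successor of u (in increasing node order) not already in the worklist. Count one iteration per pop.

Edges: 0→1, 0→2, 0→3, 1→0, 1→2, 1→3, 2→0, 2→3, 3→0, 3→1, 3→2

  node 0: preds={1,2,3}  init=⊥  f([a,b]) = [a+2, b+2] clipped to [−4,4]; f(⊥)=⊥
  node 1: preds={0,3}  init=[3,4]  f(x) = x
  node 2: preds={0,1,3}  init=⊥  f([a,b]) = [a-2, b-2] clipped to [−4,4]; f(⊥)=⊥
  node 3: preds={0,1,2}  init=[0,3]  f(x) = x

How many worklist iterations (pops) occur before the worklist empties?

13

Trace (13 dequeues):
  [1] u=0 | in [0,4] | out [2,4] | prev ⊥ | push {}
  [2] u=1 | in [0,4] | out [0,4] | prev [3,4] | push {0}
  [3] u=2 | in [0,4] | out [-2,2] | prev ⊥ | push {}
  [4] u=3 | in [-2,4] | out [-2,4] | prev [0,3] | push {1,2}
  [5] u=0 | in [-2,4] | out [0,4] | prev [2,4] | push {3}
  [6] u=1 | in [-2,4] | out [-2,4] | prev [0,4] | push {0}
  [7] u=2 | in [-2,4] | out [-4,2] | prev [-2,2] | push {}
  [8] u=3 | in [-4,4] | out [-4,4] | prev [-2,4] | push {1,2}
  [9] u=0 | in [-4,4] | out [-2,4] | prev [0,4] | push {3}
  [10] u=1 | in [-4,4] | out [-4,4] | prev [-2,4] | push {0}
  [11] u=2 | in [-4,4] | out [-4,2] | ==
  [12] u=3 | in [-4,4] | out [-4,4] | ==
  [13] u=0 | in [-4,4] | out [-2,4] | ==

Converged values:
  [0] [-2,4]
  [1] [-4,4]
  [2] [-4,2]
  [3] [-4,4]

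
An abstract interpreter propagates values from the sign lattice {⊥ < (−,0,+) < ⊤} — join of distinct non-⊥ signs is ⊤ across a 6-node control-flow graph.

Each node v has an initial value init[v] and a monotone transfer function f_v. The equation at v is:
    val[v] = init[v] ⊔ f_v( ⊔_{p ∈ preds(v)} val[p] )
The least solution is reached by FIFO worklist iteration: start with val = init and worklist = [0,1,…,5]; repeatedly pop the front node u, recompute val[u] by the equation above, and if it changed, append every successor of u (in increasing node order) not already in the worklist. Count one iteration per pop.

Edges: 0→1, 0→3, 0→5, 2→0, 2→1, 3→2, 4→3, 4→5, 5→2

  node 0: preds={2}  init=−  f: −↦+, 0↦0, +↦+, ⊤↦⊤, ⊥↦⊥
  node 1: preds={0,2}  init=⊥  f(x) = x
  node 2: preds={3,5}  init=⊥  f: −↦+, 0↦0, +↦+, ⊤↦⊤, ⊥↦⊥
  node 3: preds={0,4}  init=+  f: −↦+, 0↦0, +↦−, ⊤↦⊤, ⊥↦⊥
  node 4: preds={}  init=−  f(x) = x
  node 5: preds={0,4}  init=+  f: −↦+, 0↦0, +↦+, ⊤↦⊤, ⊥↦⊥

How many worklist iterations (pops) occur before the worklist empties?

Iteration log — 13 steps:
  step 1. node 0  ⊔preds=⊥  new=−  stable
  step 2. node 1  ⊔preds=−  new=−  old=⊥  +wl: 
  step 3. node 2  ⊔preds=+  new=+  old=⊥  +wl: 0,1
  step 4. node 3  ⊔preds=−  new=+  stable
  step 5. node 4  ⊔preds=⊥  new=−  stable
  step 6. node 5  ⊔preds=−  new=+  stable
  step 7. node 0  ⊔preds=+  new=⊤  old=−  +wl: 3,5
  step 8. node 1  ⊔preds=⊤  new=⊤  old=−  +wl: 
  step 9. node 3  ⊔preds=⊤  new=⊤  old=+  +wl: 2
  step 10. node 5  ⊔preds=⊤  new=⊤  old=+  +wl: 
  step 11. node 2  ⊔preds=⊤  new=⊤  old=+  +wl: 0,1
  step 12. node 0  ⊔preds=⊤  new=⊤  stable
  step 13. node 1  ⊔preds=⊤  new=⊤  stable

Least fixpoint reached:
  node 0: ⊤
  node 1: ⊤
  node 2: ⊤
  node 3: ⊤
  node 4: −
  node 5: ⊤

13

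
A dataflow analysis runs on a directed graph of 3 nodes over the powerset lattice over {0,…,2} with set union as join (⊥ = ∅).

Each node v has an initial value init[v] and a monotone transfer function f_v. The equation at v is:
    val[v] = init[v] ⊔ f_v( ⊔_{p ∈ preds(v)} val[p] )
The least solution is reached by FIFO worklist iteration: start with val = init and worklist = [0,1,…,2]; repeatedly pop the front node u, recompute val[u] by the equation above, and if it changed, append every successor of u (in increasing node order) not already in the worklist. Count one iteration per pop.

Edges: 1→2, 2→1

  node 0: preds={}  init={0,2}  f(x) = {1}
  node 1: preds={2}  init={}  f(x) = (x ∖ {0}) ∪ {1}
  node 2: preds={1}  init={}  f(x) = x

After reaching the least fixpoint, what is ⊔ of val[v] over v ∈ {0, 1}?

Worklist (4 pops):
  #1 pop 0: in={} → {0,1,2} (was {0,2}); enqueue []
  #2 pop 1: in={} → {1} (was {}); enqueue []
  #3 pop 2: in={1} → {1} (was {}); enqueue [1]
  #4 pop 1: in={1} → {1} (no change)

Fixpoint:
  val[0] = {0,1,2}
  val[1] = {1}
  val[2] = {1}

{0,1,2}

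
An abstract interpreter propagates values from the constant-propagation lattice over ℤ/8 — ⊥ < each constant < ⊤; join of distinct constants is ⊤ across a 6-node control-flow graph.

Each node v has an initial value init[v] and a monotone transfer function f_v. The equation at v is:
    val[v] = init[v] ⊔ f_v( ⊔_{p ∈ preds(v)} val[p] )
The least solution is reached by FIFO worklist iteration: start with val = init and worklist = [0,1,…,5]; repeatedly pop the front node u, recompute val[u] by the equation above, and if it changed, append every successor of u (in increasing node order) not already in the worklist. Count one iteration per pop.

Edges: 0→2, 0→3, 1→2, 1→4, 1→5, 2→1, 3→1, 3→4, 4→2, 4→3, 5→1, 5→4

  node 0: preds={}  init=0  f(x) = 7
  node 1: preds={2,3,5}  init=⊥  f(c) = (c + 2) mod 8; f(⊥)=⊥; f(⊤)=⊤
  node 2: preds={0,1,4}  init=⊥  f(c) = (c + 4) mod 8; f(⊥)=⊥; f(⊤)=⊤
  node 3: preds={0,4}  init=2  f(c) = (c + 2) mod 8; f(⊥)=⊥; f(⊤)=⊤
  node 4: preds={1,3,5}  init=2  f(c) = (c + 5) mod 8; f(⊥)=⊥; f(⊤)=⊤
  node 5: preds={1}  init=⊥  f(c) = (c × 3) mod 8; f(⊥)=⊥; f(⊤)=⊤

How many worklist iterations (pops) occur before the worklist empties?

Trace (13 dequeues):
  [1] u=0 | in ⊥ | out ⊤ | prev 0 | push {}
  [2] u=1 | in 2 | out 4 | prev ⊥ | push {}
  [3] u=2 | in ⊤ | out ⊤ | prev ⊥ | push {1}
  [4] u=3 | in ⊤ | out ⊤ | prev 2 | push {}
  [5] u=4 | in ⊤ | out ⊤ | prev 2 | push {2,3}
  [6] u=5 | in 4 | out 4 | prev ⊥ | push {4}
  [7] u=1 | in ⊤ | out ⊤ | prev 4 | push {5}
  [8] u=2 | in ⊤ | out ⊤ | ==
  [9] u=3 | in ⊤ | out ⊤ | ==
  [10] u=4 | in ⊤ | out ⊤ | ==
  [11] u=5 | in ⊤ | out ⊤ | prev 4 | push {1,4}
  [12] u=1 | in ⊤ | out ⊤ | ==
  [13] u=4 | in ⊤ | out ⊤ | ==

Converged values:
  [0] ⊤
  [1] ⊤
  [2] ⊤
  [3] ⊤
  [4] ⊤
  [5] ⊤

13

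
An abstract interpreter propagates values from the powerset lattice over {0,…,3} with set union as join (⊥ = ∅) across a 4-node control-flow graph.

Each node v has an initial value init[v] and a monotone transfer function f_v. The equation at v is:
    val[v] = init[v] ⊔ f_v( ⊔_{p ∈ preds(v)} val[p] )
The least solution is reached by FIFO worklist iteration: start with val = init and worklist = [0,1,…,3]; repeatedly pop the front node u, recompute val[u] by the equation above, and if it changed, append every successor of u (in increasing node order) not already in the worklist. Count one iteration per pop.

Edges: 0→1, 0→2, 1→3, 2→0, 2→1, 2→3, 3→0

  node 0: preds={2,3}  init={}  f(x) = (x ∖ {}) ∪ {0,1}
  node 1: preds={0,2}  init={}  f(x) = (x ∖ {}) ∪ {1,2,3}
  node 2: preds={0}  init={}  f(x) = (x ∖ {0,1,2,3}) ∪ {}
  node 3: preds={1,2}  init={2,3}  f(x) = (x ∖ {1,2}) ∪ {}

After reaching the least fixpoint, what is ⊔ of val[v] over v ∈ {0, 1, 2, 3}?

Worklist (5 pops):
  #1 pop 0: in={2,3} → {0,1,2,3} (was {}); enqueue []
  #2 pop 1: in={0,1,2,3} → {0,1,2,3} (was {}); enqueue []
  #3 pop 2: in={0,1,2,3} → {} (no change)
  #4 pop 3: in={0,1,2,3} → {0,2,3} (was {2,3}); enqueue [0]
  #5 pop 0: in={0,2,3} → {0,1,2,3} (no change)

Fixpoint:
  val[0] = {0,1,2,3}
  val[1] = {0,1,2,3}
  val[2] = {}
  val[3] = {0,2,3}

{0,1,2,3}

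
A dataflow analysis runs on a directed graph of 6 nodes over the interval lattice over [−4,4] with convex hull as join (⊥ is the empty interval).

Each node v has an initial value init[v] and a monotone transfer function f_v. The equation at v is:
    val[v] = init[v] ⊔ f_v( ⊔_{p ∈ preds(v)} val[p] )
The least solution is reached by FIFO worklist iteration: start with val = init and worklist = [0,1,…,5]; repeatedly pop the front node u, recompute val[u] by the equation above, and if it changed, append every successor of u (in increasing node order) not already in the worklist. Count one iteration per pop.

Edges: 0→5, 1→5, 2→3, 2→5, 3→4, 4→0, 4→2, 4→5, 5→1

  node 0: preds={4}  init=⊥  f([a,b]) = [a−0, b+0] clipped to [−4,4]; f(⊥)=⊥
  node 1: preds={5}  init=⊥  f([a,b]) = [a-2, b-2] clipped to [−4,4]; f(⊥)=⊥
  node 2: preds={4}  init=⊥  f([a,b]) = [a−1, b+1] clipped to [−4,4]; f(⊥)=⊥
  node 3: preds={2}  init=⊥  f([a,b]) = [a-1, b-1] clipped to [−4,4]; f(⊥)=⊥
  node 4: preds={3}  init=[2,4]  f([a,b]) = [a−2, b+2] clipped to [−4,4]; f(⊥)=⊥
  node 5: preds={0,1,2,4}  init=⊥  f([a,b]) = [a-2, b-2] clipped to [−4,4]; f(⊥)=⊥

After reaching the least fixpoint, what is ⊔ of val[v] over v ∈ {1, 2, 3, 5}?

Iteration log — 16 steps:
  step 1. node 0  ⊔preds=[2,4]  new=[2,4]  old=⊥  +wl: 
  step 2. node 1  ⊔preds=⊥  new=⊥  stable
  step 3. node 2  ⊔preds=[2,4]  new=[1,4]  old=⊥  +wl: 
  step 4. node 3  ⊔preds=[1,4]  new=[0,3]  old=⊥  +wl: 
  step 5. node 4  ⊔preds=[0,3]  new=[-2,4]  old=[2,4]  +wl: 0,2
  step 6. node 5  ⊔preds=[-2,4]  new=[-4,2]  old=⊥  +wl: 1
  step 7. node 0  ⊔preds=[-2,4]  new=[-2,4]  old=[2,4]  +wl: 5
  step 8. node 2  ⊔preds=[-2,4]  new=[-3,4]  old=[1,4]  +wl: 3
  step 9. node 1  ⊔preds=[-4,2]  new=[-4,0]  old=⊥  +wl: 
  step 10. node 5  ⊔preds=[-4,4]  new=[-4,2]  stable
  step 11. node 3  ⊔preds=[-3,4]  new=[-4,3]  old=[0,3]  +wl: 4
  step 12. node 4  ⊔preds=[-4,3]  new=[-4,4]  old=[-2,4]  +wl: 0,2,5
  step 13. node 0  ⊔preds=[-4,4]  new=[-4,4]  old=[-2,4]  +wl: 
  step 14. node 2  ⊔preds=[-4,4]  new=[-4,4]  old=[-3,4]  +wl: 3
  step 15. node 5  ⊔preds=[-4,4]  new=[-4,2]  stable
  step 16. node 3  ⊔preds=[-4,4]  new=[-4,3]  stable

Least fixpoint reached:
  node 0: [-4,4]
  node 1: [-4,0]
  node 2: [-4,4]
  node 3: [-4,3]
  node 4: [-4,4]
  node 5: [-4,2]

[-4,4]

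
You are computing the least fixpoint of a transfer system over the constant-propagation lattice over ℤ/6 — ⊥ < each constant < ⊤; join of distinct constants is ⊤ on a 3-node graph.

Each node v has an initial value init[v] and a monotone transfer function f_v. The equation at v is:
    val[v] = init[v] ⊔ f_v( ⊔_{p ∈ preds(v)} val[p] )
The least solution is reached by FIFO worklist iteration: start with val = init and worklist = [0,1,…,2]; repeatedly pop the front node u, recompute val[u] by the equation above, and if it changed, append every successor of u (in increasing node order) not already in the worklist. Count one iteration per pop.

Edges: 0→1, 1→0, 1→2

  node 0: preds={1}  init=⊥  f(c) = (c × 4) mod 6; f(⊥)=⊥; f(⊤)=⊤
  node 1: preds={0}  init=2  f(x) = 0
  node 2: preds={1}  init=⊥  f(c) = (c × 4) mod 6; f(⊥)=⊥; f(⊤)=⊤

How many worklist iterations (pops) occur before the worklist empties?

Trace (5 dequeues):
  [1] u=0 | in 2 | out 2 | prev ⊥ | push {}
  [2] u=1 | in 2 | out ⊤ | prev 2 | push {0}
  [3] u=2 | in ⊤ | out ⊤ | prev ⊥ | push {}
  [4] u=0 | in ⊤ | out ⊤ | prev 2 | push {1}
  [5] u=1 | in ⊤ | out ⊤ | ==

Converged values:
  [0] ⊤
  [1] ⊤
  [2] ⊤

5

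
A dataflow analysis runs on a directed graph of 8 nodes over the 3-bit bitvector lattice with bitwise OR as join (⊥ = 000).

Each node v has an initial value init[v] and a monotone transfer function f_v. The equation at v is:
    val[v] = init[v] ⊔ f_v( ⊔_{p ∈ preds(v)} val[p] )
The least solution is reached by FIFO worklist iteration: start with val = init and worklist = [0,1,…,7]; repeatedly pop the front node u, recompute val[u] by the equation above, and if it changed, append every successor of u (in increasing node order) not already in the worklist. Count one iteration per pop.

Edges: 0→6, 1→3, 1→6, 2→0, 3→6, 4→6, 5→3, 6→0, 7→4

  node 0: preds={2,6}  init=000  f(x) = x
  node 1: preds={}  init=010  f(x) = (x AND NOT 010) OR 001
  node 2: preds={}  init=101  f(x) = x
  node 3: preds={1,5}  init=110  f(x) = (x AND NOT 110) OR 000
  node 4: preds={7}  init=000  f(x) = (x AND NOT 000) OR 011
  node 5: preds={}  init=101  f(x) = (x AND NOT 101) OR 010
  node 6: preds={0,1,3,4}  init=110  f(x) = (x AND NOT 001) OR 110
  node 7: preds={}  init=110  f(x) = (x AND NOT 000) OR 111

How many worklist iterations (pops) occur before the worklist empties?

10

Iteration log — 10 steps:
  step 1. node 0  ⊔preds=111  new=111  old=000  +wl: 
  step 2. node 1  ⊔preds=000  new=011  old=010  +wl: 
  step 3. node 2  ⊔preds=000  new=101  stable
  step 4. node 3  ⊔preds=111  new=111  old=110  +wl: 
  step 5. node 4  ⊔preds=110  new=111  old=000  +wl: 
  step 6. node 5  ⊔preds=000  new=111  old=101  +wl: 3
  step 7. node 6  ⊔preds=111  new=110  stable
  step 8. node 7  ⊔preds=000  new=111  old=110  +wl: 4
  step 9. node 3  ⊔preds=111  new=111  stable
  step 10. node 4  ⊔preds=111  new=111  stable

Least fixpoint reached:
  node 0: 111
  node 1: 011
  node 2: 101
  node 3: 111
  node 4: 111
  node 5: 111
  node 6: 110
  node 7: 111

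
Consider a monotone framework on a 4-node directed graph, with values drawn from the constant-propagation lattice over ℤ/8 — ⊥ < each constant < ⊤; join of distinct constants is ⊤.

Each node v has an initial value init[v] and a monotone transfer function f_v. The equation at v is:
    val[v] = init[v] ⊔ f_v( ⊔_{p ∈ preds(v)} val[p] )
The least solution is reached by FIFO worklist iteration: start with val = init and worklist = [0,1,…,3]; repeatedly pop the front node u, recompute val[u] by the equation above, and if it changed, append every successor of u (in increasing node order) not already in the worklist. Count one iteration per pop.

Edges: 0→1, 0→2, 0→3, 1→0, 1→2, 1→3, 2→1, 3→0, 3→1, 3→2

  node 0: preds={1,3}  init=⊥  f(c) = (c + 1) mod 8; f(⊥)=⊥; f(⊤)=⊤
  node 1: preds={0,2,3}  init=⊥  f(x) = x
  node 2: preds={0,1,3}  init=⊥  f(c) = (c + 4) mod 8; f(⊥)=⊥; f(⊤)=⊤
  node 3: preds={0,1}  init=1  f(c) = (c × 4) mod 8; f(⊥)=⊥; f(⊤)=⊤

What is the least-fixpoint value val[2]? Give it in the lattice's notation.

⊤

Worklist (8 pops):
  #1 pop 0: in=1 → 2 (was ⊥); enqueue []
  #2 pop 1: in=⊤ → ⊤ (was ⊥); enqueue [0]
  #3 pop 2: in=⊤ → ⊤ (was ⊥); enqueue [1]
  #4 pop 3: in=⊤ → ⊤ (was 1); enqueue [2]
  #5 pop 0: in=⊤ → ⊤ (was 2); enqueue [3]
  #6 pop 1: in=⊤ → ⊤ (no change)
  #7 pop 2: in=⊤ → ⊤ (no change)
  #8 pop 3: in=⊤ → ⊤ (no change)

Fixpoint:
  val[0] = ⊤
  val[1] = ⊤
  val[2] = ⊤
  val[3] = ⊤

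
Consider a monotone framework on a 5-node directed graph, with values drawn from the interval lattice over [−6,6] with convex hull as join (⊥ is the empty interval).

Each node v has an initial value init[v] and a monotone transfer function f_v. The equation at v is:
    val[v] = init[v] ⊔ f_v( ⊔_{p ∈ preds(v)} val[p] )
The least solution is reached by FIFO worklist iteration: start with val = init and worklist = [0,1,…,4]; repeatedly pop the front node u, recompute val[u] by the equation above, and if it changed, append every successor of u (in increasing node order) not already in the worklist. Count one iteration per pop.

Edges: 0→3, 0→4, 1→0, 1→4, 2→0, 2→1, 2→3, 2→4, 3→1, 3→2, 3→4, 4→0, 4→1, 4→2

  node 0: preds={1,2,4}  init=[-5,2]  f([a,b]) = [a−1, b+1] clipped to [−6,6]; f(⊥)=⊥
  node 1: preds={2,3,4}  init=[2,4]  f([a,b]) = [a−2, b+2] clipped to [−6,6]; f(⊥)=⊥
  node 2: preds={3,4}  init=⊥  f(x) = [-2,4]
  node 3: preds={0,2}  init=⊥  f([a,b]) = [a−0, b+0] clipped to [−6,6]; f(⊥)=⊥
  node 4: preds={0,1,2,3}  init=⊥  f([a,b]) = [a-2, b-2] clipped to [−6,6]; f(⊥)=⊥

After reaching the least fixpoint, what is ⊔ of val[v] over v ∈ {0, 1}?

[-6,6]

Iteration log — 17 steps:
  step 1. node 0  ⊔preds=[2,4]  new=[-5,5]  old=[-5,2]  +wl: 
  step 2. node 1  ⊔preds=⊥  new=[2,4]  stable
  step 3. node 2  ⊔preds=⊥  new=[-2,4]  old=⊥  +wl: 0,1
  step 4. node 3  ⊔preds=[-5,5]  new=[-5,5]  old=⊥  +wl: 2
  step 5. node 4  ⊔preds=[-5,5]  new=[-6,3]  old=⊥  +wl: 
  step 6. node 0  ⊔preds=[-6,4]  new=[-6,5]  old=[-5,5]  +wl: 3,4
  step 7. node 1  ⊔preds=[-6,5]  new=[-6,6]  old=[2,4]  +wl: 0
  step 8. node 2  ⊔preds=[-6,5]  new=[-2,4]  stable
  step 9. node 3  ⊔preds=[-6,5]  new=[-6,5]  old=[-5,5]  +wl: 1,2
  step 10. node 4  ⊔preds=[-6,6]  new=[-6,4]  old=[-6,3]  +wl: 
  step 11. node 0  ⊔preds=[-6,6]  new=[-6,6]  old=[-6,5]  +wl: 3,4
  step 12. node 1  ⊔preds=[-6,5]  new=[-6,6]  stable
  step 13. node 2  ⊔preds=[-6,5]  new=[-2,4]  stable
  step 14. node 3  ⊔preds=[-6,6]  new=[-6,6]  old=[-6,5]  +wl: 1,2
  step 15. node 4  ⊔preds=[-6,6]  new=[-6,4]  stable
  step 16. node 1  ⊔preds=[-6,6]  new=[-6,6]  stable
  step 17. node 2  ⊔preds=[-6,6]  new=[-2,4]  stable

Least fixpoint reached:
  node 0: [-6,6]
  node 1: [-6,6]
  node 2: [-2,4]
  node 3: [-6,6]
  node 4: [-6,4]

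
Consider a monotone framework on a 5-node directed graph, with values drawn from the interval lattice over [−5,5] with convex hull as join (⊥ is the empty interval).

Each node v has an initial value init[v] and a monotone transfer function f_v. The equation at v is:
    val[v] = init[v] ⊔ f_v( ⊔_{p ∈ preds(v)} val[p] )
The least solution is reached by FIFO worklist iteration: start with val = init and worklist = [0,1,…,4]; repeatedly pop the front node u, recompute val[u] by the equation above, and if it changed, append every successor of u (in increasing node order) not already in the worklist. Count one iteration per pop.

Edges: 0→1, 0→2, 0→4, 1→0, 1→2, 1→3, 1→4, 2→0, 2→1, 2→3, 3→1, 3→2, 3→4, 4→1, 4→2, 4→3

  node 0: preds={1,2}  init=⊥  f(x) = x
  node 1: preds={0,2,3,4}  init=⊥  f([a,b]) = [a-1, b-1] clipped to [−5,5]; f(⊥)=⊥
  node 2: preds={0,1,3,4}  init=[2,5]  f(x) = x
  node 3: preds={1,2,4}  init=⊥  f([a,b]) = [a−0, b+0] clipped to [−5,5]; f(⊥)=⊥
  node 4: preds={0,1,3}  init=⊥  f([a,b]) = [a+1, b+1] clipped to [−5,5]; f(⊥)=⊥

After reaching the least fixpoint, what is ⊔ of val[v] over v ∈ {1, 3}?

[-5,5]

Worklist (40 pops):
  #1 pop 0: in=[2,5] → [2,5] (was ⊥); enqueue []
  #2 pop 1: in=[2,5] → [1,4] (was ⊥); enqueue [0]
  #3 pop 2: in=[1,5] → [1,5] (was [2,5]); enqueue [1]
  #4 pop 3: in=[1,5] → [1,5] (was ⊥); enqueue [2]
  #5 pop 4: in=[1,5] → [2,5] (was ⊥); enqueue [3]
  #6 pop 0: in=[1,5] → [1,5] (was [2,5]); enqueue [4]
  #7 pop 1: in=[1,5] → [0,4] (was [1,4]); enqueue [0]
  #8 pop 2: in=[0,5] → [0,5] (was [1,5]); enqueue [1]
  #9 pop 3: in=[0,5] → [0,5] (was [1,5]); enqueue [2]
  #10 pop 4: in=[0,5] → [1,5] (was [2,5]); enqueue [3]
  #11 pop 0: in=[0,5] → [0,5] (was [1,5]); enqueue [4]
  #12 pop 1: in=[0,5] → [-1,4] (was [0,4]); enqueue [0]
  #13 pop 2: in=[-1,5] → [-1,5] (was [0,5]); enqueue [1]
  #14 pop 3: in=[-1,5] → [-1,5] (was [0,5]); enqueue [2]
  #15 pop 4: in=[-1,5] → [0,5] (was [1,5]); enqueue [3]
  #16 pop 0: in=[-1,5] → [-1,5] (was [0,5]); enqueue [4]
  #17 pop 1: in=[-1,5] → [-2,4] (was [-1,4]); enqueue [0]
  #18 pop 2: in=[-2,5] → [-2,5] (was [-1,5]); enqueue [1]
  #19 pop 3: in=[-2,5] → [-2,5] (was [-1,5]); enqueue [2]
  #20 pop 4: in=[-2,5] → [-1,5] (was [0,5]); enqueue [3]
  #21 pop 0: in=[-2,5] → [-2,5] (was [-1,5]); enqueue [4]
  #22 pop 1: in=[-2,5] → [-3,4] (was [-2,4]); enqueue [0]
  #23 pop 2: in=[-3,5] → [-3,5] (was [-2,5]); enqueue [1]
  #24 pop 3: in=[-3,5] → [-3,5] (was [-2,5]); enqueue [2]
  #25 pop 4: in=[-3,5] → [-2,5] (was [-1,5]); enqueue [3]
  #26 pop 0: in=[-3,5] → [-3,5] (was [-2,5]); enqueue [4]
  #27 pop 1: in=[-3,5] → [-4,4] (was [-3,4]); enqueue [0]
  #28 pop 2: in=[-4,5] → [-4,5] (was [-3,5]); enqueue [1]
  #29 pop 3: in=[-4,5] → [-4,5] (was [-3,5]); enqueue [2]
  #30 pop 4: in=[-4,5] → [-3,5] (was [-2,5]); enqueue [3]
  #31 pop 0: in=[-4,5] → [-4,5] (was [-3,5]); enqueue [4]
  #32 pop 1: in=[-4,5] → [-5,4] (was [-4,4]); enqueue [0]
  #33 pop 2: in=[-5,5] → [-5,5] (was [-4,5]); enqueue [1]
  #34 pop 3: in=[-5,5] → [-5,5] (was [-4,5]); enqueue [2]
  #35 pop 4: in=[-5,5] → [-4,5] (was [-3,5]); enqueue [3]
  #36 pop 0: in=[-5,5] → [-5,5] (was [-4,5]); enqueue [4]
  #37 pop 1: in=[-5,5] → [-5,4] (no change)
  #38 pop 2: in=[-5,5] → [-5,5] (no change)
  #39 pop 3: in=[-5,5] → [-5,5] (no change)
  #40 pop 4: in=[-5,5] → [-4,5] (no change)

Fixpoint:
  val[0] = [-5,5]
  val[1] = [-5,4]
  val[2] = [-5,5]
  val[3] = [-5,5]
  val[4] = [-4,5]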